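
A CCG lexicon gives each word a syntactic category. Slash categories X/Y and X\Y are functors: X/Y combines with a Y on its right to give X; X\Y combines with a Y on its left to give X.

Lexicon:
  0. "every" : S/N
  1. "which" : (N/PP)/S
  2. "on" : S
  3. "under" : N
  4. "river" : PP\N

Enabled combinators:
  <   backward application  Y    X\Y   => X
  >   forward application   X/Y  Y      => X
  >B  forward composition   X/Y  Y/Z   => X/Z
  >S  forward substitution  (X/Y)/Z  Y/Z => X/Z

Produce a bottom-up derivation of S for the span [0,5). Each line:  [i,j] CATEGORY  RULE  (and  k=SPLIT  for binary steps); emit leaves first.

[0,1] S/N  lex  "every"
[1,2] (N/PP)/S  lex  "which"
[2,3] S  lex  "on"
[1,3] N/PP  >  k=2
[3,4] N  lex  "under"
[4,5] PP\N  lex  "river"
[3,5] PP  <  k=4
[1,5] N  >  k=3
[0,5] S  >  k=1

[0,5] S   >
  [0,1] "every" : S/N
  [1,5] N   >
    [1,3] N/PP   >
      [1,2] "which" : (N/PP)/S
      [2,3] "on" : S
    [3,5] PP   <
      [3,4] "under" : N
      [4,5] "river" : PP\N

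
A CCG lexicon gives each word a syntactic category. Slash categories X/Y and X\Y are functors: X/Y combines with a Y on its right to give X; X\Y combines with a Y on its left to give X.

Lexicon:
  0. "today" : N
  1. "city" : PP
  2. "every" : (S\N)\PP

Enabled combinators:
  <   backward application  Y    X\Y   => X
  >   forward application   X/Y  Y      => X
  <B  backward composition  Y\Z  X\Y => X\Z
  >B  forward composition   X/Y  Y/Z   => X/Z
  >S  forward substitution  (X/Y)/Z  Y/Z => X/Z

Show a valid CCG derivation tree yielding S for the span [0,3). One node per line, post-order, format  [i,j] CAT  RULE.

[0,1] N  lex  "today"
[1,2] PP  lex  "city"
[2,3] (S\N)\PP  lex  "every"
[1,3] S\N  <  k=2
[0,3] S  <  k=1

[0,3] S   <
  [0,1] "today" : N
  [1,3] S\N   <
    [1,2] "city" : PP
    [2,3] "every" : (S\N)\PP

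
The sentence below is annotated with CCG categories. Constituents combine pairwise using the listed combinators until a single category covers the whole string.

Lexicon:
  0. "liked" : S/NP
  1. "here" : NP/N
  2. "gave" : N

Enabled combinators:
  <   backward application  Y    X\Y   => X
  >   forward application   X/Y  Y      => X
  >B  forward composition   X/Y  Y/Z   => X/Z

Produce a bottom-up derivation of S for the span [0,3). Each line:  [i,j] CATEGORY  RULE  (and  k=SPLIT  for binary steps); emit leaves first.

[0,1] S/NP  lex  "liked"
[1,2] NP/N  lex  "here"
[2,3] N  lex  "gave"
[1,3] NP  >  k=2
[0,3] S  >  k=1

[0,3] S   >
  [0,1] "liked" : S/NP
  [1,3] NP   >
    [1,2] "here" : NP/N
    [2,3] "gave" : N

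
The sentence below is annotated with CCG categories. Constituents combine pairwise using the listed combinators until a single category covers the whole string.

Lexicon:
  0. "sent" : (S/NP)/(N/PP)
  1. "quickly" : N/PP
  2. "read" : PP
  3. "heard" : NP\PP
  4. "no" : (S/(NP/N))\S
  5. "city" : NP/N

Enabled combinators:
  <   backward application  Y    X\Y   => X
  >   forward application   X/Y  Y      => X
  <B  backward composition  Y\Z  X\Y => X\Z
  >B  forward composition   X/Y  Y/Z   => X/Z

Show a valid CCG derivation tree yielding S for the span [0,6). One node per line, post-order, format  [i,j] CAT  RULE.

[0,6] S   >
  [0,5] S/(NP/N)   <
    [0,4] S   >
      [0,2] S/NP   >
        [0,1] "sent" : (S/NP)/(N/PP)
        [1,2] "quickly" : N/PP
      [2,4] NP   <
        [2,3] "read" : PP
        [3,4] "heard" : NP\PP
    [4,5] "no" : (S/(NP/N))\S
  [5,6] "city" : NP/N

[0,1] (S/NP)/(N/PP)  lex  "sent"
[1,2] N/PP  lex  "quickly"
[0,2] S/NP  >  k=1
[2,3] PP  lex  "read"
[3,4] NP\PP  lex  "heard"
[2,4] NP  <  k=3
[0,4] S  >  k=2
[4,5] (S/(NP/N))\S  lex  "no"
[0,5] S/(NP/N)  <  k=4
[5,6] NP/N  lex  "city"
[0,6] S  >  k=5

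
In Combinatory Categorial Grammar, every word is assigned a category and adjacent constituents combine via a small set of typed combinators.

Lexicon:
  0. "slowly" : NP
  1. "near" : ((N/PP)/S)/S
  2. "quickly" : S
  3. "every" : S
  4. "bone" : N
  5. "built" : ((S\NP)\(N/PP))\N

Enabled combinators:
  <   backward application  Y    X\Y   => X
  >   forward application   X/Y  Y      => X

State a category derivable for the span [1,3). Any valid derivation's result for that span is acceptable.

[0,6] S   <
  [0,1] "slowly" : NP
  [1,6] S\NP   <
    [1,4] N/PP   >
      [1,3] (N/PP)/S   >
        [1,2] "near" : ((N/PP)/S)/S
        [2,3] "quickly" : S
      [3,4] "every" : S
    [4,6] (S\NP)\(N/PP)   <
      [4,5] "bone" : N
      [5,6] "built" : ((S\NP)\(N/PP))\N

(N/PP)/S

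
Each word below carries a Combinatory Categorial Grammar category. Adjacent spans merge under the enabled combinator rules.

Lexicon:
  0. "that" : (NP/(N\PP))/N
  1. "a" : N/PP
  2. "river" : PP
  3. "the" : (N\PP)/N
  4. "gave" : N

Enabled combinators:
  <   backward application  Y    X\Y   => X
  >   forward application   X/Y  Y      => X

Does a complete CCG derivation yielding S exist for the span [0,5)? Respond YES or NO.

(NP/(N\PP))/N N/PP PP (N\PP)/N N
CKY chart[0,5] = {NP}; S ∉ chart

NO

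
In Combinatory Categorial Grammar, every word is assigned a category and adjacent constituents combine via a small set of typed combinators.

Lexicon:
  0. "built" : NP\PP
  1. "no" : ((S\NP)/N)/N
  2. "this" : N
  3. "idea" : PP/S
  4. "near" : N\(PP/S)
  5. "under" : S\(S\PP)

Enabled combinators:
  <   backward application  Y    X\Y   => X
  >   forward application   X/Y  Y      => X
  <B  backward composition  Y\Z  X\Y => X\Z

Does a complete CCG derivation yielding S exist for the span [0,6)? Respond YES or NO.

YES

[0,6] S   <
  [0,5] S\PP   <B
    [0,1] "built" : NP\PP
    [1,5] S\NP   >
      [1,3] (S\NP)/N   >
        [1,2] "no" : ((S\NP)/N)/N
        [2,3] "this" : N
      [3,5] N   <
        [3,4] "idea" : PP/S
        [4,5] "near" : N\(PP/S)
  [5,6] "under" : S\(S\PP)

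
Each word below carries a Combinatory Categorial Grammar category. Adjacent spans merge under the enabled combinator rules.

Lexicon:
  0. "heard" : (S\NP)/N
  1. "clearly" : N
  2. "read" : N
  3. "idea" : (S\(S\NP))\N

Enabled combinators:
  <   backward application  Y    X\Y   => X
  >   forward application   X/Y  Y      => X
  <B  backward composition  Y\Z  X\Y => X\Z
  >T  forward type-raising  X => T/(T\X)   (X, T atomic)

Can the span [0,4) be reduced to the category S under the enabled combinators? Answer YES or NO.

[0,4] S   <
  [0,2] S\NP   >
    [0,1] "heard" : (S\NP)/N
    [1,2] "clearly" : N
  [2,4] S\(S\NP)   <
    [2,3] "read" : N
    [3,4] "idea" : (S\(S\NP))\N

YES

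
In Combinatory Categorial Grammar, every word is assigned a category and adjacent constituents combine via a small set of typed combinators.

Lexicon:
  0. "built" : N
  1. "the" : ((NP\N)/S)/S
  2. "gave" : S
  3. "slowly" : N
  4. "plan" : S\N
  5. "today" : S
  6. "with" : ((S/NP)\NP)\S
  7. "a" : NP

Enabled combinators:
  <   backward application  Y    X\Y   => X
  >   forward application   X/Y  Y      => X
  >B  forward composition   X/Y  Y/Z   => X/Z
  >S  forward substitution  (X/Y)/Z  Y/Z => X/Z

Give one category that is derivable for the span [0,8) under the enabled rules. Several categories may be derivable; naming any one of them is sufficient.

S

[0,8] S   >
  [0,7] S/NP   <
    [0,5] NP   <
      [0,1] "built" : N
      [1,5] NP\N   >
        [1,3] (NP\N)/S   >
          [1,2] "the" : ((NP\N)/S)/S
          [2,3] "gave" : S
        [3,5] S   <
          [3,4] "slowly" : N
          [4,5] "plan" : S\N
    [5,7] (S/NP)\NP   <
      [5,6] "today" : S
      [6,7] "with" : ((S/NP)\NP)\S
  [7,8] "a" : NP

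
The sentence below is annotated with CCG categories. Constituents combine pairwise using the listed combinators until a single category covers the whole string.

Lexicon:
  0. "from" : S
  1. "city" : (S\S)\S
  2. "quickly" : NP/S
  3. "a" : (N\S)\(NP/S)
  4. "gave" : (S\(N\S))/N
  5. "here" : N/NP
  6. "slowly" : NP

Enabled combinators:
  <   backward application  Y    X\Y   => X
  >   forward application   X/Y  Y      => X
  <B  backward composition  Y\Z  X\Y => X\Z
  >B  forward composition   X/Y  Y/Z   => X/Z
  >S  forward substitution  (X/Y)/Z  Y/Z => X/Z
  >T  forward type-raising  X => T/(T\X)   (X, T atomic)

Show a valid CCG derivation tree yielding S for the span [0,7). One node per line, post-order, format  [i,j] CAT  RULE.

[0,1] S  lex  "from"
[1,2] (S\S)\S  lex  "city"
[0,2] S\S  <  k=1
[2,3] NP/S  lex  "quickly"
[3,4] (N\S)\(NP/S)  lex  "a"
[2,4] N\S  <  k=3
[0,4] N\S  <B  k=2
[4,5] (S\(N\S))/N  lex  "gave"
[5,6] N/NP  lex  "here"
[6,7] NP  lex  "slowly"
[5,7] N  >  k=6
[4,7] S\(N\S)  >  k=5
[0,7] S  <  k=4

[0,7] S   <
  [0,4] N\S   <B
    [0,2] S\S   <
      [0,1] "from" : S
      [1,2] "city" : (S\S)\S
    [2,4] N\S   <
      [2,3] "quickly" : NP/S
      [3,4] "a" : (N\S)\(NP/S)
  [4,7] S\(N\S)   >
    [4,5] "gave" : (S\(N\S))/N
    [5,7] N   >
      [5,6] "here" : N/NP
      [6,7] "slowly" : NP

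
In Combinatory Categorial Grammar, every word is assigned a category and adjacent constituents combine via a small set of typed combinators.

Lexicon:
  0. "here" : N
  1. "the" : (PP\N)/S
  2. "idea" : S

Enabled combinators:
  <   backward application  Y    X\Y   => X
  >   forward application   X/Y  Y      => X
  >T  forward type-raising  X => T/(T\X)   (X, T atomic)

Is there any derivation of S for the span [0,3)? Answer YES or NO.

NO

N (PP\N)/S S
CKY chart[0,3] = {N/(N\PP), NP/(NP\PP), PP, PP/(PP\PP), S/(S\PP)}; S ∉ chart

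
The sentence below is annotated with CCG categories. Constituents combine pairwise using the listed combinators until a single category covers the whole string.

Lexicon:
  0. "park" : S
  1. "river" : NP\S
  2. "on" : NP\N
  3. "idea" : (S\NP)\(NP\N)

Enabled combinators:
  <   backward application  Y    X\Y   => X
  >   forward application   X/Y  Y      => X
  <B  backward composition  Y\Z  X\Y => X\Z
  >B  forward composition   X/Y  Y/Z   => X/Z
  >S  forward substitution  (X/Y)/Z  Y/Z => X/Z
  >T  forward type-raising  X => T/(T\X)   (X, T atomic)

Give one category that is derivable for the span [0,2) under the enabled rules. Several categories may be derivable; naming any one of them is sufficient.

[0,4] S   <
  [0,2] NP   >
    [0,1] NP/(NP\S)   >T
      [0,1] "park" : S
    [1,2] "river" : NP\S
  [2,4] S\NP   <
    [2,3] "on" : NP\N
    [3,4] "idea" : (S\NP)\(NP\N)

NP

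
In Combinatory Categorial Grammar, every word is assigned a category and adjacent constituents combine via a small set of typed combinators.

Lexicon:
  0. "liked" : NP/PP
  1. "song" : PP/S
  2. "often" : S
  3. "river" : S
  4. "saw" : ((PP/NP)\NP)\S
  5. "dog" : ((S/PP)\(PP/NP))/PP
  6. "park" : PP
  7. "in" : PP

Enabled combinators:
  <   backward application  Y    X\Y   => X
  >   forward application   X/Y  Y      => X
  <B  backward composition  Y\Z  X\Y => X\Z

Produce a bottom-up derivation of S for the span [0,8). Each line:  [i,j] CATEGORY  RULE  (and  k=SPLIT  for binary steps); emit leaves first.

[0,1] NP/PP  lex  "liked"
[1,2] PP/S  lex  "song"
[2,3] S  lex  "often"
[1,3] PP  >  k=2
[0,3] NP  >  k=1
[3,4] S  lex  "river"
[4,5] ((PP/NP)\NP)\S  lex  "saw"
[3,5] (PP/NP)\NP  <  k=4
[0,5] PP/NP  <  k=3
[5,6] ((S/PP)\(PP/NP))/PP  lex  "dog"
[6,7] PP  lex  "park"
[5,7] (S/PP)\(PP/NP)  >  k=6
[0,7] S/PP  <  k=5
[7,8] PP  lex  "in"
[0,8] S  >  k=7

[0,8] S   >
  [0,7] S/PP   <
    [0,5] PP/NP   <
      [0,3] NP   >
        [0,1] "liked" : NP/PP
        [1,3] PP   >
          [1,2] "song" : PP/S
          [2,3] "often" : S
      [3,5] (PP/NP)\NP   <
        [3,4] "river" : S
        [4,5] "saw" : ((PP/NP)\NP)\S
    [5,7] (S/PP)\(PP/NP)   >
      [5,6] "dog" : ((S/PP)\(PP/NP))/PP
      [6,7] "park" : PP
  [7,8] "in" : PP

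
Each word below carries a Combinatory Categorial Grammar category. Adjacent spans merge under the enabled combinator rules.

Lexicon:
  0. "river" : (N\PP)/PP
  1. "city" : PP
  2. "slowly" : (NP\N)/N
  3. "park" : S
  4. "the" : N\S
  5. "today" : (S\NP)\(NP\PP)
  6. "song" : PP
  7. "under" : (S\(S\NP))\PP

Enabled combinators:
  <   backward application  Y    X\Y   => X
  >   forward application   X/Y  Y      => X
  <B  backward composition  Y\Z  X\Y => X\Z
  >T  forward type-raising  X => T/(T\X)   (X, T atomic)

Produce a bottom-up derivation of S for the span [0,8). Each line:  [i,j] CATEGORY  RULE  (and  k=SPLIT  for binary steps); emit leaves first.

[0,1] (N\PP)/PP  lex  "river"
[1,2] PP  lex  "city"
[0,2] N\PP  >  k=1
[2,3] (NP\N)/N  lex  "slowly"
[3,4] S  lex  "park"
[3,4] N/(N\S)  >T
[4,5] N\S  lex  "the"
[3,5] N  >  k=4
[2,5] NP\N  >  k=3
[0,5] NP\PP  <B  k=2
[5,6] (S\NP)\(NP\PP)  lex  "today"
[0,6] S\NP  <  k=5
[6,7] PP  lex  "song"
[7,8] (S\(S\NP))\PP  lex  "under"
[6,8] S\(S\NP)  <  k=7
[0,8] S  <  k=6

[0,8] S   <
  [0,6] S\NP   <
    [0,5] NP\PP   <B
      [0,2] N\PP   >
        [0,1] "river" : (N\PP)/PP
        [1,2] "city" : PP
      [2,5] NP\N   >
        [2,3] "slowly" : (NP\N)/N
        [3,5] N   >
          [3,4] N/(N\S)   >T
            [3,4] "park" : S
          [4,5] "the" : N\S
    [5,6] "today" : (S\NP)\(NP\PP)
  [6,8] S\(S\NP)   <
    [6,7] "song" : PP
    [7,8] "under" : (S\(S\NP))\PP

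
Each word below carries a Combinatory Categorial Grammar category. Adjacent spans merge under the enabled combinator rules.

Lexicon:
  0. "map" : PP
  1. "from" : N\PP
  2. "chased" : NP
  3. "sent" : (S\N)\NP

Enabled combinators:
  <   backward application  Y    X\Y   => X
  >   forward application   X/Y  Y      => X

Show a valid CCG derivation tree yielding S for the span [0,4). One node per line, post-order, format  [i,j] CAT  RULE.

[0,4] S   <
  [0,2] N   <
    [0,1] "map" : PP
    [1,2] "from" : N\PP
  [2,4] S\N   <
    [2,3] "chased" : NP
    [3,4] "sent" : (S\N)\NP

[0,1] PP  lex  "map"
[1,2] N\PP  lex  "from"
[0,2] N  <  k=1
[2,3] NP  lex  "chased"
[3,4] (S\N)\NP  lex  "sent"
[2,4] S\N  <  k=3
[0,4] S  <  k=2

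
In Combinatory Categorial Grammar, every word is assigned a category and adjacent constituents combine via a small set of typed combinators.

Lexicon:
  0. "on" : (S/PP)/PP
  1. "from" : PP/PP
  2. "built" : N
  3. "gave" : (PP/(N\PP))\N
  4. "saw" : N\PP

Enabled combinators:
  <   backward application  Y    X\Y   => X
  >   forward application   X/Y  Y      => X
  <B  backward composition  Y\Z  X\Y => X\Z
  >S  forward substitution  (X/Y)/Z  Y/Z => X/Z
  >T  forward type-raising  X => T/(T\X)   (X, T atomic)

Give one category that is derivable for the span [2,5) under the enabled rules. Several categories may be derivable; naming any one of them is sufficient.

[0,5] S   >
  [0,2] S/PP   >S
    [0,1] "on" : (S/PP)/PP
    [1,2] "from" : PP/PP
  [2,5] PP   >
    [2,4] PP/(N\PP)   <
      [2,3] "built" : N
      [3,4] "gave" : (PP/(N\PP))\N
    [4,5] "saw" : N\PP

PP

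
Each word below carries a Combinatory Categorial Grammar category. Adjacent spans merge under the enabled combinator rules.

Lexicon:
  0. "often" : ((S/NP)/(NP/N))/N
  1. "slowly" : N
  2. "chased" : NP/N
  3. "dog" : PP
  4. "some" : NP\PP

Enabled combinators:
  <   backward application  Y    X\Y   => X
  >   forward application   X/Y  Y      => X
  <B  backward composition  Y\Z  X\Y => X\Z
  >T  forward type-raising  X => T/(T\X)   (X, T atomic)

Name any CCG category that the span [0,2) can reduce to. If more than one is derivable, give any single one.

[0,5] S   >
  [0,3] S/NP   >
    [0,2] (S/NP)/(NP/N)   >
      [0,1] "often" : ((S/NP)/(NP/N))/N
      [1,2] "slowly" : N
    [2,3] "chased" : NP/N
  [3,5] NP   >
    [3,4] NP/(NP\PP)   >T
      [3,4] "dog" : PP
    [4,5] "some" : NP\PP

(S/NP)/(NP/N)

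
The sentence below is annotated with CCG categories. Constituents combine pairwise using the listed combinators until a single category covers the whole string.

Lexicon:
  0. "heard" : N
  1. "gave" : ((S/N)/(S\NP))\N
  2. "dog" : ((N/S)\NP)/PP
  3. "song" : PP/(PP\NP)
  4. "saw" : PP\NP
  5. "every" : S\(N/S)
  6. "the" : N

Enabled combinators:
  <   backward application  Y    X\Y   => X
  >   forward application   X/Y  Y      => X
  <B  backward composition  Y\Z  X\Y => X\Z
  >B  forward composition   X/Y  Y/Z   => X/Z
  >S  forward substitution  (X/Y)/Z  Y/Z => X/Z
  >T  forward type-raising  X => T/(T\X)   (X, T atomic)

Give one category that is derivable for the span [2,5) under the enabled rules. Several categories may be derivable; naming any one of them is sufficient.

(N/S)\NP

[0,7] S   >
  [0,6] S/N   >
    [0,2] (S/N)/(S\NP)   <
      [0,1] "heard" : N
      [1,2] "gave" : ((S/N)/(S\NP))\N
    [2,6] S\NP   <B
      [2,5] (N/S)\NP   >
        [2,3] "dog" : ((N/S)\NP)/PP
        [3,5] PP   >
          [3,4] "song" : PP/(PP\NP)
          [4,5] "saw" : PP\NP
      [5,6] "every" : S\(N/S)
  [6,7] "the" : N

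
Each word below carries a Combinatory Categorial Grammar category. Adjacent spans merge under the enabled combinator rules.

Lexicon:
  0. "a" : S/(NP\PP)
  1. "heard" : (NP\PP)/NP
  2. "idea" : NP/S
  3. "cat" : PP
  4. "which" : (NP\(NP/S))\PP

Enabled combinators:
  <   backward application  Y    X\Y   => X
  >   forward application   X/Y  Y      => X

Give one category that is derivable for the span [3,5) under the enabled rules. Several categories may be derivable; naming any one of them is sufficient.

NP\(NP/S)

[0,5] S   >
  [0,1] "a" : S/(NP\PP)
  [1,5] NP\PP   >
    [1,2] "heard" : (NP\PP)/NP
    [2,5] NP   <
      [2,3] "idea" : NP/S
      [3,5] NP\(NP/S)   <
        [3,4] "cat" : PP
        [4,5] "which" : (NP\(NP/S))\PP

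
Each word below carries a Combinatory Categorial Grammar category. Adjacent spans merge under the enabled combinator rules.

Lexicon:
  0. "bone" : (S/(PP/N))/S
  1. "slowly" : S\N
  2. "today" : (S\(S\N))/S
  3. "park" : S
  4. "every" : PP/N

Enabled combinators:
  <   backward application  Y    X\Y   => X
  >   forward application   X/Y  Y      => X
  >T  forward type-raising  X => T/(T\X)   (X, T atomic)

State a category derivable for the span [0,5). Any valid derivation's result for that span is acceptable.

[0,5] S   >
  [0,4] S/(PP/N)   >
    [0,1] "bone" : (S/(PP/N))/S
    [1,4] S   <
      [1,2] "slowly" : S\N
      [2,4] S\(S\N)   >
        [2,3] "today" : (S\(S\N))/S
        [3,4] "park" : S
  [4,5] "every" : PP/N

S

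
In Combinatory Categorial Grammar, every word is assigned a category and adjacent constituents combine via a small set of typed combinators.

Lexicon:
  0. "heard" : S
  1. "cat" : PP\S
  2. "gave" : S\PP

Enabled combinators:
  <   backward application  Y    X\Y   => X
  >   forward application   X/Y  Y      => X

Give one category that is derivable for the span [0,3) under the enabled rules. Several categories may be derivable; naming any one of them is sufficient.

S

[0,3] S   <
  [0,2] PP   <
    [0,1] "heard" : S
    [1,2] "cat" : PP\S
  [2,3] "gave" : S\PP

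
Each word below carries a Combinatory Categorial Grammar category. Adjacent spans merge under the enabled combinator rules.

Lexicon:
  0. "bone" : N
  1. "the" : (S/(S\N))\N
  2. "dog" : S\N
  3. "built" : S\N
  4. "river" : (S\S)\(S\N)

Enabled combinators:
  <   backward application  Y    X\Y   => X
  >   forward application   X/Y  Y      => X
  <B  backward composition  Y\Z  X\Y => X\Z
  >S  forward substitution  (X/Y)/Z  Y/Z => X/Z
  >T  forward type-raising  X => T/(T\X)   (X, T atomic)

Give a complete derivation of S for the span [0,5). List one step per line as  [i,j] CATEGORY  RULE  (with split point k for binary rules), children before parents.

[0,1] N  lex  "bone"
[1,2] (S/(S\N))\N  lex  "the"
[0,2] S/(S\N)  <  k=1
[2,3] S\N  lex  "dog"
[3,4] S\N  lex  "built"
[4,5] (S\S)\(S\N)  lex  "river"
[3,5] S\S  <  k=4
[2,5] S\N  <B  k=3
[0,5] S  >  k=2

[0,5] S   >
  [0,2] S/(S\N)   <
    [0,1] "bone" : N
    [1,2] "the" : (S/(S\N))\N
  [2,5] S\N   <B
    [2,3] "dog" : S\N
    [3,5] S\S   <
      [3,4] "built" : S\N
      [4,5] "river" : (S\S)\(S\N)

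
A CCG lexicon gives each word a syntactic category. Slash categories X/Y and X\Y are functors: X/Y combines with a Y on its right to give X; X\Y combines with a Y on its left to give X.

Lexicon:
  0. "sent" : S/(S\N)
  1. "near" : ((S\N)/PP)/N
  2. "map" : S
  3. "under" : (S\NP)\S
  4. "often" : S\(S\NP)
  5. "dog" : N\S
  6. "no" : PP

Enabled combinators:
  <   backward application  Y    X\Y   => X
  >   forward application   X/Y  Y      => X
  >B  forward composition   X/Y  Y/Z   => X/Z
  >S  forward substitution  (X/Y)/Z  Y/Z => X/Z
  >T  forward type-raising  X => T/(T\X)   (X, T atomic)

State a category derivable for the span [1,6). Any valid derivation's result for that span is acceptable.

[0,7] S   >
  [0,1] "sent" : S/(S\N)
  [1,7] S\N   >
    [1,6] (S\N)/PP   >
      [1,2] "near" : ((S\N)/PP)/N
      [2,6] N   <
        [2,5] S   <
          [2,4] S\NP   <
            [2,3] "map" : S
            [3,4] "under" : (S\NP)\S
          [4,5] "often" : S\(S\NP)
        [5,6] "dog" : N\S
    [6,7] "no" : PP

(S\N)/PP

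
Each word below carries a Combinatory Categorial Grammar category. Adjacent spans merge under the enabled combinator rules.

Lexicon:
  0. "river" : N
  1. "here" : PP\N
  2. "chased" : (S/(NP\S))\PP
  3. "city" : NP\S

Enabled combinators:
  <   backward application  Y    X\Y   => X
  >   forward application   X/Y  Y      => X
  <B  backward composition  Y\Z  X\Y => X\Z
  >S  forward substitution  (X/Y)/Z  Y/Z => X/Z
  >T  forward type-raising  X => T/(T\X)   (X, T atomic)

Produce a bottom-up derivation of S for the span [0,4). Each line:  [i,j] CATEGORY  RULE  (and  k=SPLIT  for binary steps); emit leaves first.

[0,1] N  lex  "river"
[1,2] PP\N  lex  "here"
[0,2] PP  <  k=1
[2,3] (S/(NP\S))\PP  lex  "chased"
[0,3] S/(NP\S)  <  k=2
[3,4] NP\S  lex  "city"
[0,4] S  >  k=3

[0,4] S   >
  [0,3] S/(NP\S)   <
    [0,2] PP   <
      [0,1] "river" : N
      [1,2] "here" : PP\N
    [2,3] "chased" : (S/(NP\S))\PP
  [3,4] "city" : NP\S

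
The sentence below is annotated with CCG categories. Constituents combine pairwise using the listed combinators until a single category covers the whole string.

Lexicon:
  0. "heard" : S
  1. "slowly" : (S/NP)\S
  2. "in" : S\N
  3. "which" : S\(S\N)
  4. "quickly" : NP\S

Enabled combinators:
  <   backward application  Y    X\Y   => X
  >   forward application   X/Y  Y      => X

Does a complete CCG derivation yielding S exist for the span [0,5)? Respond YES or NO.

[0,5] S   >
  [0,2] S/NP   <
    [0,1] "heard" : S
    [1,2] "slowly" : (S/NP)\S
  [2,5] NP   <
    [2,4] S   <
      [2,3] "in" : S\N
      [3,4] "which" : S\(S\N)
    [4,5] "quickly" : NP\S

YES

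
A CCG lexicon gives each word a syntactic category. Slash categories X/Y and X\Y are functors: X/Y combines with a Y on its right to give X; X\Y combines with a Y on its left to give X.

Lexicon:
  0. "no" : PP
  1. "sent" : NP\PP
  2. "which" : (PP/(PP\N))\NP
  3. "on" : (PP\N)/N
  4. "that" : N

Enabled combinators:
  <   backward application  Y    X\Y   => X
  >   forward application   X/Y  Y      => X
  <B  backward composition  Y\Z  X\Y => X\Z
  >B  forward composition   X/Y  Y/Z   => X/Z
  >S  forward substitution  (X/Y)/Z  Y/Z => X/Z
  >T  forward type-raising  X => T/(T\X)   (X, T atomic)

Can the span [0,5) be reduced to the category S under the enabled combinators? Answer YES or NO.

PP NP\PP (PP/(PP\N))\NP (PP\N)/N N
CKY chart[0,5] = {N/(N\PP), NP/(NP\PP), PP, PP/(N\N), PP/(PP\PP), S/(S\PP)}; S ∉ chart

NO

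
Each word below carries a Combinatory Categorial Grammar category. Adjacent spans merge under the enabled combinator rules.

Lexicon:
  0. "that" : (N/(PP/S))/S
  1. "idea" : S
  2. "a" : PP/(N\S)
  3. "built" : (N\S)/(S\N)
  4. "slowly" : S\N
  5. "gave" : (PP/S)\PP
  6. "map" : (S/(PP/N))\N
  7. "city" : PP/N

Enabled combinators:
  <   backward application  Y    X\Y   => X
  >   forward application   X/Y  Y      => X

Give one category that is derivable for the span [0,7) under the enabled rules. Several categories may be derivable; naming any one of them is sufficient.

S/(PP/N)

[0,8] S   >
  [0,7] S/(PP/N)   <
    [0,6] N   >
      [0,2] N/(PP/S)   >
        [0,1] "that" : (N/(PP/S))/S
        [1,2] "idea" : S
      [2,6] PP/S   <
        [2,5] PP   >
          [2,3] "a" : PP/(N\S)
          [3,5] N\S   >
            [3,4] "built" : (N\S)/(S\N)
            [4,5] "slowly" : S\N
        [5,6] "gave" : (PP/S)\PP
    [6,7] "map" : (S/(PP/N))\N
  [7,8] "city" : PP/N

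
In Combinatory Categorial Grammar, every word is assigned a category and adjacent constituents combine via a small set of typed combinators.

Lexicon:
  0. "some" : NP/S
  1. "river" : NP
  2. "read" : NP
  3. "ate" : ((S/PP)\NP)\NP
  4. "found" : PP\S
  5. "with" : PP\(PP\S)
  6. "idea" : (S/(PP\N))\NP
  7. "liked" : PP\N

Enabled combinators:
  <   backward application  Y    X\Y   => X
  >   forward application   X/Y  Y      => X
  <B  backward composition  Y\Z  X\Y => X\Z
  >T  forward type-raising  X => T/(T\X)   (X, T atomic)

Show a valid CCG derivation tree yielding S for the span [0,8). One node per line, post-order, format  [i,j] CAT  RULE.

[0,8] S   >
  [0,7] S/(PP\N)   <
    [0,6] NP   >
      [0,1] "some" : NP/S
      [1,6] S   >
        [1,4] S/PP   <
          [1,2] "river" : NP
          [2,4] (S/PP)\NP   <
            [2,3] "read" : NP
            [3,4] "ate" : ((S/PP)\NP)\NP
        [4,6] PP   <
          [4,5] "found" : PP\S
          [5,6] "with" : PP\(PP\S)
    [6,7] "idea" : (S/(PP\N))\NP
  [7,8] "liked" : PP\N

[0,1] NP/S  lex  "some"
[1,2] NP  lex  "river"
[2,3] NP  lex  "read"
[3,4] ((S/PP)\NP)\NP  lex  "ate"
[2,4] (S/PP)\NP  <  k=3
[1,4] S/PP  <  k=2
[4,5] PP\S  lex  "found"
[5,6] PP\(PP\S)  lex  "with"
[4,6] PP  <  k=5
[1,6] S  >  k=4
[0,6] NP  >  k=1
[6,7] (S/(PP\N))\NP  lex  "idea"
[0,7] S/(PP\N)  <  k=6
[7,8] PP\N  lex  "liked"
[0,8] S  >  k=7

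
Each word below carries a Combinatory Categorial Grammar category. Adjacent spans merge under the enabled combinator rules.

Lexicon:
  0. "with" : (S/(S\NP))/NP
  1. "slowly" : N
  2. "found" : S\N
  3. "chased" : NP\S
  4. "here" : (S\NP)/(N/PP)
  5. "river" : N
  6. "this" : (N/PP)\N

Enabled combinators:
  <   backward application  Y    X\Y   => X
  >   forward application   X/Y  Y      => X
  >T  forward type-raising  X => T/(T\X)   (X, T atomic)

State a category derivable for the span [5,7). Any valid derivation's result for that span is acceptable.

[0,7] S   >
  [0,4] S/(S\NP)   >
    [0,1] "with" : (S/(S\NP))/NP
    [1,4] NP   <
      [1,3] S   >
        [1,2] S/(S\N)   >T
          [1,2] "slowly" : N
        [2,3] "found" : S\N
      [3,4] "chased" : NP\S
  [4,7] S\NP   >
    [4,5] "here" : (S\NP)/(N/PP)
    [5,7] N/PP   <
      [5,6] "river" : N
      [6,7] "this" : (N/PP)\N

N/PP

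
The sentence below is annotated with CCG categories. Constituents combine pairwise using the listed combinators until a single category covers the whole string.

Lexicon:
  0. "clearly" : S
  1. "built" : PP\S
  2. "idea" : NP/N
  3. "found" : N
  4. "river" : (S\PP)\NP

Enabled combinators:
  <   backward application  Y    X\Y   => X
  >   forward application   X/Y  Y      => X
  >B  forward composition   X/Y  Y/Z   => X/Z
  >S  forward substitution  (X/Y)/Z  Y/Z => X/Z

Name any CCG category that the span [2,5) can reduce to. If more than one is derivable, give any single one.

S\PP

[0,5] S   <
  [0,2] PP   <
    [0,1] "clearly" : S
    [1,2] "built" : PP\S
  [2,5] S\PP   <
    [2,4] NP   >
      [2,3] "idea" : NP/N
      [3,4] "found" : N
    [4,5] "river" : (S\PP)\NP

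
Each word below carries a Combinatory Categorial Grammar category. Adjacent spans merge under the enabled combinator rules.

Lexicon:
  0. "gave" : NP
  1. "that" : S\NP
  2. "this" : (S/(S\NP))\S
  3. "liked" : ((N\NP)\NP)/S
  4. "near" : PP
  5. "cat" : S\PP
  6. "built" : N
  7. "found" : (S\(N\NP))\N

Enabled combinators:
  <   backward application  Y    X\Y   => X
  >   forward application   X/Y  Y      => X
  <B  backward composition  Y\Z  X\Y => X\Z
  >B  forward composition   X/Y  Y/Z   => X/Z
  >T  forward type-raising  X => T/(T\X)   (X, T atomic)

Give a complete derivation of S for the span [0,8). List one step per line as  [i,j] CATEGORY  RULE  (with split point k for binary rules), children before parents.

[0,8] S   >
  [0,3] S/(S\NP)   <
    [0,2] S   >
      [0,1] S/(S\NP)   >T
        [0,1] "gave" : NP
      [1,2] "that" : S\NP
    [2,3] "this" : (S/(S\NP))\S
  [3,8] S\NP   <B
    [3,6] (N\NP)\NP   >
      [3,4] "liked" : ((N\NP)\NP)/S
      [4,6] S   <
        [4,5] "near" : PP
        [5,6] "cat" : S\PP
    [6,8] S\(N\NP)   <
      [6,7] "built" : N
      [7,8] "found" : (S\(N\NP))\N

[0,1] NP  lex  "gave"
[0,1] S/(S\NP)  >T
[1,2] S\NP  lex  "that"
[0,2] S  >  k=1
[2,3] (S/(S\NP))\S  lex  "this"
[0,3] S/(S\NP)  <  k=2
[3,4] ((N\NP)\NP)/S  lex  "liked"
[4,5] PP  lex  "near"
[5,6] S\PP  lex  "cat"
[4,6] S  <  k=5
[3,6] (N\NP)\NP  >  k=4
[6,7] N  lex  "built"
[7,8] (S\(N\NP))\N  lex  "found"
[6,8] S\(N\NP)  <  k=7
[3,8] S\NP  <B  k=6
[0,8] S  >  k=3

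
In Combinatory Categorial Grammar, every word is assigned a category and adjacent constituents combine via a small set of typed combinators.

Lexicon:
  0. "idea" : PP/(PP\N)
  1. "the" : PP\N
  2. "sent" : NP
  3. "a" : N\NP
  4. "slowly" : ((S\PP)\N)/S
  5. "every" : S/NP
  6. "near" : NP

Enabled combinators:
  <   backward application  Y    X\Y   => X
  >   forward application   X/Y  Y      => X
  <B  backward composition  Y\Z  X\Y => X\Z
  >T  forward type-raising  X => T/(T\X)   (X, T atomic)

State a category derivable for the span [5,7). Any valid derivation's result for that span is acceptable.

S

[0,7] S   <
  [0,2] PP   >
    [0,1] "idea" : PP/(PP\N)
    [1,2] "the" : PP\N
  [2,7] S\PP   <
    [2,4] N   >
      [2,3] N/(N\NP)   >T
        [2,3] "sent" : NP
      [3,4] "a" : N\NP
    [4,7] (S\PP)\N   >
      [4,5] "slowly" : ((S\PP)\N)/S
      [5,7] S   >
        [5,6] "every" : S/NP
        [6,7] "near" : NP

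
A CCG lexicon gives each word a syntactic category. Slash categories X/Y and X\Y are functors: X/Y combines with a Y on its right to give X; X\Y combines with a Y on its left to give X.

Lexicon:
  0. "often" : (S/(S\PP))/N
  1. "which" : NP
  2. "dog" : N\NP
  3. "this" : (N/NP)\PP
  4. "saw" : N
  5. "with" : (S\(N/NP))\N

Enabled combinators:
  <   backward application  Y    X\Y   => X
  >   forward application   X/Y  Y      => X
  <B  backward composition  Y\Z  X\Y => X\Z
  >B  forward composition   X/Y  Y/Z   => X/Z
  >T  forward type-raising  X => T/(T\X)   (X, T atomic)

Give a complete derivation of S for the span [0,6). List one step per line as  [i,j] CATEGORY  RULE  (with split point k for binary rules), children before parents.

[0,6] S   >
  [0,3] S/(S\PP)   >
    [0,1] "often" : (S/(S\PP))/N
    [1,3] N   >
      [1,2] N/(N\NP)   >T
        [1,2] "which" : NP
      [2,3] "dog" : N\NP
  [3,6] S\PP   <B
    [3,4] "this" : (N/NP)\PP
    [4,6] S\(N/NP)   <
      [4,5] "saw" : N
      [5,6] "with" : (S\(N/NP))\N

[0,1] (S/(S\PP))/N  lex  "often"
[1,2] NP  lex  "which"
[1,2] N/(N\NP)  >T
[2,3] N\NP  lex  "dog"
[1,3] N  >  k=2
[0,3] S/(S\PP)  >  k=1
[3,4] (N/NP)\PP  lex  "this"
[4,5] N  lex  "saw"
[5,6] (S\(N/NP))\N  lex  "with"
[4,6] S\(N/NP)  <  k=5
[3,6] S\PP  <B  k=4
[0,6] S  >  k=3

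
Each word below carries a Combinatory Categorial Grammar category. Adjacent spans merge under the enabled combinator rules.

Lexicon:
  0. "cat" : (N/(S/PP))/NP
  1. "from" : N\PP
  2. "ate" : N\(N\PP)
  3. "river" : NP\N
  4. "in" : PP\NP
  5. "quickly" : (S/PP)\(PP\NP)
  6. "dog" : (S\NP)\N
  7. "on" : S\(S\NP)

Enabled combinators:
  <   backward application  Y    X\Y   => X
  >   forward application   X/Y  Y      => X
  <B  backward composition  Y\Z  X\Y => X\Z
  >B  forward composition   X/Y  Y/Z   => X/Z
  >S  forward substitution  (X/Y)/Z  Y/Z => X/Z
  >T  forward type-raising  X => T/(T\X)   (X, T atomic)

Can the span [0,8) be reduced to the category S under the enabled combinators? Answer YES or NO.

[0,8] S   <
  [0,7] S\NP   <
    [0,6] N   >
      [0,4] N/(S/PP)   >
        [0,1] "cat" : (N/(S/PP))/NP
        [1,4] NP   <
          [1,3] N   <
            [1,2] "from" : N\PP
            [2,3] "ate" : N\(N\PP)
          [3,4] "river" : NP\N
      [4,6] S/PP   <
        [4,5] "in" : PP\NP
        [5,6] "quickly" : (S/PP)\(PP\NP)
    [6,7] "dog" : (S\NP)\N
  [7,8] "on" : S\(S\NP)

YES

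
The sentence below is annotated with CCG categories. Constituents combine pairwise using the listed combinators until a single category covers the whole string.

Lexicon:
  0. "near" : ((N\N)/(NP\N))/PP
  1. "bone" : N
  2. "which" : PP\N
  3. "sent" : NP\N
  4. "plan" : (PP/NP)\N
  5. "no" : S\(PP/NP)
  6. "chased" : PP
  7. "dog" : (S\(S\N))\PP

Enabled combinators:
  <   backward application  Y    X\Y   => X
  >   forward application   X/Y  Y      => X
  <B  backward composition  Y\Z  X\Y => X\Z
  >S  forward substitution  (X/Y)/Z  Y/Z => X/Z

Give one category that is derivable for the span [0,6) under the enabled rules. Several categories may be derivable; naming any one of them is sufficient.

S\N

[0,8] S   <
  [0,6] S\N   <B
    [0,4] N\N   >
      [0,3] (N\N)/(NP\N)   >
        [0,1] "near" : ((N\N)/(NP\N))/PP
        [1,3] PP   <
          [1,2] "bone" : N
          [2,3] "which" : PP\N
      [3,4] "sent" : NP\N
    [4,6] S\N   <B
      [4,5] "plan" : (PP/NP)\N
      [5,6] "no" : S\(PP/NP)
  [6,8] S\(S\N)   <
    [6,7] "chased" : PP
    [7,8] "dog" : (S\(S\N))\PP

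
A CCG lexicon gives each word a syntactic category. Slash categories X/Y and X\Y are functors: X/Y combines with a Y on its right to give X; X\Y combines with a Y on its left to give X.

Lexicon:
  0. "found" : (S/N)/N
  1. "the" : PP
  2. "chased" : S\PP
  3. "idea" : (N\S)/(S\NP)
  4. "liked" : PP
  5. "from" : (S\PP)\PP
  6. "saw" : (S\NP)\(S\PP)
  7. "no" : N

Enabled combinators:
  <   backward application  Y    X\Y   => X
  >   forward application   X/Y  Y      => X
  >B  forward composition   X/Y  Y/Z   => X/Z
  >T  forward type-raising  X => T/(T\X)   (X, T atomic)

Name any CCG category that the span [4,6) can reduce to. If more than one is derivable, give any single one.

S\PP

[0,8] S   >
  [0,7] S/N   >
    [0,1] "found" : (S/N)/N
    [1,7] N   <
      [1,3] S   <
        [1,2] "the" : PP
        [2,3] "chased" : S\PP
      [3,7] N\S   >
        [3,4] "idea" : (N\S)/(S\NP)
        [4,7] S\NP   <
          [4,6] S\PP   <
            [4,5] "liked" : PP
            [5,6] "from" : (S\PP)\PP
          [6,7] "saw" : (S\NP)\(S\PP)
  [7,8] "no" : N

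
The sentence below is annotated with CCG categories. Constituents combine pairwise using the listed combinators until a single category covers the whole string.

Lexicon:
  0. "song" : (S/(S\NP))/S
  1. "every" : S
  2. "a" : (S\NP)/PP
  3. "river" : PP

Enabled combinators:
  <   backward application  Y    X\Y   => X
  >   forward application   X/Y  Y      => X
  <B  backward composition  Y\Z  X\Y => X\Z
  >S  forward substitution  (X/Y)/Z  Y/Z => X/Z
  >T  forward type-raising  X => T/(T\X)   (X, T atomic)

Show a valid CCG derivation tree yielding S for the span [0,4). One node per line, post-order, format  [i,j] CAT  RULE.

[0,4] S   >
  [0,2] S/(S\NP)   >
    [0,1] "song" : (S/(S\NP))/S
    [1,2] "every" : S
  [2,4] S\NP   >
    [2,3] "a" : (S\NP)/PP
    [3,4] "river" : PP

[0,1] (S/(S\NP))/S  lex  "song"
[1,2] S  lex  "every"
[0,2] S/(S\NP)  >  k=1
[2,3] (S\NP)/PP  lex  "a"
[3,4] PP  lex  "river"
[2,4] S\NP  >  k=3
[0,4] S  >  k=2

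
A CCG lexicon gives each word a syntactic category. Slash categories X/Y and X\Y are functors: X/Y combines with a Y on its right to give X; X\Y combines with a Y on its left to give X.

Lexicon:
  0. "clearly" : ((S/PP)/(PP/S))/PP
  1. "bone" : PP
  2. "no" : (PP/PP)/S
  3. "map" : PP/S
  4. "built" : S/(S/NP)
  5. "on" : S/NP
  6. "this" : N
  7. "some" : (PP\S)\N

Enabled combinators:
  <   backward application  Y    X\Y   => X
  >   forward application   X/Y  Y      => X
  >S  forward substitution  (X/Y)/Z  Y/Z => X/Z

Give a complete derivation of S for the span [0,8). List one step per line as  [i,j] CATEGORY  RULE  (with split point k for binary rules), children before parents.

[0,1] ((S/PP)/(PP/S))/PP  lex  "clearly"
[1,2] PP  lex  "bone"
[0,2] (S/PP)/(PP/S)  >  k=1
[2,3] (PP/PP)/S  lex  "no"
[3,4] PP/S  lex  "map"
[2,4] PP/S  >S  k=3
[0,4] S/PP  >  k=2
[4,5] S/(S/NP)  lex  "built"
[5,6] S/NP  lex  "on"
[4,6] S  >  k=5
[6,7] N  lex  "this"
[7,8] (PP\S)\N  lex  "some"
[6,8] PP\S  <  k=7
[4,8] PP  <  k=6
[0,8] S  >  k=4

[0,8] S   >
  [0,4] S/PP   >
    [0,2] (S/PP)/(PP/S)   >
      [0,1] "clearly" : ((S/PP)/(PP/S))/PP
      [1,2] "bone" : PP
    [2,4] PP/S   >S
      [2,3] "no" : (PP/PP)/S
      [3,4] "map" : PP/S
  [4,8] PP   <
    [4,6] S   >
      [4,5] "built" : S/(S/NP)
      [5,6] "on" : S/NP
    [6,8] PP\S   <
      [6,7] "this" : N
      [7,8] "some" : (PP\S)\N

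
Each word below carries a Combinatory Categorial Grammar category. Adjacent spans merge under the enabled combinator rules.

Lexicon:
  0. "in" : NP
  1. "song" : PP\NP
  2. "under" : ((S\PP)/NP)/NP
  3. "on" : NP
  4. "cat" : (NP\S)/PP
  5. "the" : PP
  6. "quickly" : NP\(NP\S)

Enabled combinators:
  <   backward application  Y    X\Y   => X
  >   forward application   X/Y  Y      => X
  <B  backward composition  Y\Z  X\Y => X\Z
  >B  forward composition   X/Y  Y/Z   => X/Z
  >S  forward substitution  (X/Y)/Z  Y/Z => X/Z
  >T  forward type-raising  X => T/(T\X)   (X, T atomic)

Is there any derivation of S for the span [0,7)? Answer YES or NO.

YES

[0,7] S   <
  [0,2] PP   >
    [0,1] PP/(PP\NP)   >T
      [0,1] "in" : NP
    [1,2] "song" : PP\NP
  [2,7] S\PP   >
    [2,4] (S\PP)/NP   >
      [2,3] "under" : ((S\PP)/NP)/NP
      [3,4] "on" : NP
    [4,7] NP   <
      [4,6] NP\S   >
        [4,5] "cat" : (NP\S)/PP
        [5,6] "the" : PP
      [6,7] "quickly" : NP\(NP\S)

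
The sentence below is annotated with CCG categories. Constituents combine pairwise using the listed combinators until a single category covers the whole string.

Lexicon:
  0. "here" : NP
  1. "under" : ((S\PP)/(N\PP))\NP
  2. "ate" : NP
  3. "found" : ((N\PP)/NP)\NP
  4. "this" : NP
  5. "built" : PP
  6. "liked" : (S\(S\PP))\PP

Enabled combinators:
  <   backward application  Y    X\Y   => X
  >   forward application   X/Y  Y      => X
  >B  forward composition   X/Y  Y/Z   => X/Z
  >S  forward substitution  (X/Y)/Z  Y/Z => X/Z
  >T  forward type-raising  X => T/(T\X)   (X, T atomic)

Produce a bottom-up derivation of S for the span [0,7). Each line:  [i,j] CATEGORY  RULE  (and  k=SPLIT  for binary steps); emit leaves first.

[0,1] NP  lex  "here"
[1,2] ((S\PP)/(N\PP))\NP  lex  "under"
[0,2] (S\PP)/(N\PP)  <  k=1
[2,3] NP  lex  "ate"
[3,4] ((N\PP)/NP)\NP  lex  "found"
[2,4] (N\PP)/NP  <  k=3
[4,5] NP  lex  "this"
[2,5] N\PP  >  k=4
[0,5] S\PP  >  k=2
[5,6] PP  lex  "built"
[6,7] (S\(S\PP))\PP  lex  "liked"
[5,7] S\(S\PP)  <  k=6
[0,7] S  <  k=5

[0,7] S   <
  [0,5] S\PP   >
    [0,2] (S\PP)/(N\PP)   <
      [0,1] "here" : NP
      [1,2] "under" : ((S\PP)/(N\PP))\NP
    [2,5] N\PP   >
      [2,4] (N\PP)/NP   <
        [2,3] "ate" : NP
        [3,4] "found" : ((N\PP)/NP)\NP
      [4,5] "this" : NP
  [5,7] S\(S\PP)   <
    [5,6] "built" : PP
    [6,7] "liked" : (S\(S\PP))\PP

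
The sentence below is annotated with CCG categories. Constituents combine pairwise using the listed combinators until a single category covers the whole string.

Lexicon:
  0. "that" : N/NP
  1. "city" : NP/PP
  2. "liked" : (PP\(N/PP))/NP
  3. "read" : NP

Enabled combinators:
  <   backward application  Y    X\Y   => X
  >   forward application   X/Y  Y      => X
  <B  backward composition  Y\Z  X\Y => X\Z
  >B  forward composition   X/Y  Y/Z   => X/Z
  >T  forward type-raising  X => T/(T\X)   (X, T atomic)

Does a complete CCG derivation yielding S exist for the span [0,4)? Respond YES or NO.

NO

N/NP NP/PP (PP\(N/PP))/NP NP
CKY chart[0,4] = {N/(N\PP), NP/(NP\PP), PP, PP/(PP\PP), S/(S\PP)}; S ∉ chart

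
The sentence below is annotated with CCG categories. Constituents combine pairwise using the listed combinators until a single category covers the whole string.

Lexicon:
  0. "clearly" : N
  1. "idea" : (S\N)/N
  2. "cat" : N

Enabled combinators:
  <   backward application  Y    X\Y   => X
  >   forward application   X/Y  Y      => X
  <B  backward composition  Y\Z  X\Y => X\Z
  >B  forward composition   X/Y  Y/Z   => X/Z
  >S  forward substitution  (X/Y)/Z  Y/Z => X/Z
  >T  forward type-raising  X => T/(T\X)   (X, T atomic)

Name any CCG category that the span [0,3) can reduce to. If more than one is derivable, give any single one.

[0,3] S   <
  [0,1] "clearly" : N
  [1,3] S\N   >
    [1,2] "idea" : (S\N)/N
    [2,3] "cat" : N

S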